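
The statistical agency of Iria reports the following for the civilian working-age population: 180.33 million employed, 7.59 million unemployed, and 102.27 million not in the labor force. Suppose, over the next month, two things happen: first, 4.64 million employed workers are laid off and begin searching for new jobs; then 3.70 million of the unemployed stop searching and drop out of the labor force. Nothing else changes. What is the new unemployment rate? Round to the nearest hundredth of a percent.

Initially, labor force = 180.33 + 7.59 = 187.92 million, so u = 7.59/187.92 = 4.04%.
After the first change, employed falls and unemployed rises by 4.64; labor force unchanged → E = 175.69, U = 12.23, labor force = 187.92 million.
After the second change, unemployed and labor force both fall by 3.70 → E = 175.69, U = 8.53, labor force = 184.22 million.
New unemployment rate = 8.53 / 184.22 = 4.63%.

New unemployment rate ≈ 4.63%.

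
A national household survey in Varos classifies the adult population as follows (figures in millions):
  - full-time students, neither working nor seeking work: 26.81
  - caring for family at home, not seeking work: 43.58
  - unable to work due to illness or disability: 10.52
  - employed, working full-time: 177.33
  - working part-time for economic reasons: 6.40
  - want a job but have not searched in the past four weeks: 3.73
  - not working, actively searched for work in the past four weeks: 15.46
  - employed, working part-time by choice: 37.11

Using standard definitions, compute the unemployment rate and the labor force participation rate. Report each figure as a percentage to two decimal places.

Employed = 177.33 + 6.40 + 37.11 = 220.84 million (anyone who worked, including part-time for economic reasons, counts as employed).
Unemployed = 15.46 million.
Labor force = 220.84 + 15.46 = 236.30 million.
Not in labor force = 26.81 + 43.58 + 10.52 + 3.73 = 84.64 million (those not working and not actively searching are outside the labor force — including those who want a job but have given up searching).
Civilian working-age population = 236.30 + 84.64 = 320.94 million.
Unemployment rate = 15.46 / 236.30 = 6.54%.
Labor force participation rate = 236.30 / 320.94 = 73.63%.

Unemployment rate ≈ 6.54%; labor force participation rate ≈ 73.63%.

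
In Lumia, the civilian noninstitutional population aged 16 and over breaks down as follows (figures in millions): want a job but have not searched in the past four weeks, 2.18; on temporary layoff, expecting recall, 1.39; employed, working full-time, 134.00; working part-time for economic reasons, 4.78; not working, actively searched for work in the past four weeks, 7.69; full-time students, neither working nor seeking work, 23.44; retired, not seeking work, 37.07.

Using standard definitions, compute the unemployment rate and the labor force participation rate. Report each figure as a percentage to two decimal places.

Unemployment rate ≈ 6.14%; labor force participation rate ≈ 70.23%.

Employed = 134.00 + 4.78 = 138.78 million (anyone who worked, including part-time for economic reasons, counts as employed).
Unemployed = 1.39 + 7.69 = 9.08 million (jobless and actively searching, or on temporary layoff).
Labor force = 138.78 + 9.08 = 147.86 million.
Not in labor force = 2.18 + 23.44 + 37.07 = 62.69 million (those not working and not actively searching are outside the labor force — including those who want a job but have given up searching).
Civilian working-age population = 147.86 + 62.69 = 210.55 million.
Unemployment rate = 9.08 / 147.86 = 6.14%.
Labor force participation rate = 147.86 / 210.55 = 70.23%.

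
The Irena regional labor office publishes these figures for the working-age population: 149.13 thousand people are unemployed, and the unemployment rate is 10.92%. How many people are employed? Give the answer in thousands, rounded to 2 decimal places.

About 1,216.53 thousand are employed.

Labor force = U / u = 149.13 / 0.1092 ≈ 1,365.66 thousand.
Employed = labor force − unemployed = 1,365.66 − 149.13 = 1,216.53 thousand.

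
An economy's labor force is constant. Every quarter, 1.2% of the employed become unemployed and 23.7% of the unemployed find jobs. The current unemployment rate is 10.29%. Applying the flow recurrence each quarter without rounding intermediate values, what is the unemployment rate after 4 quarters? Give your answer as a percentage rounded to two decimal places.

With a fixed labor force, u_{t+1} = u_t + s·(1−u_t) − f·u_t = u_t·(1−s−f) + s.
Here 1−s−f = 0.751 and s = 0.012.
u_1 = 0.102900 × 0.751 + 0.012 = 0.089278.
u_2 = 0.089278 × 0.751 + 0.012 = 0.079048.
u_3 = 0.079048 × 0.751 + 0.012 = 0.071365.
u_4 = 0.071365 × 0.751 + 0.012 = 0.065595.

Unemployment rate after four quarters ≈ 6.56%.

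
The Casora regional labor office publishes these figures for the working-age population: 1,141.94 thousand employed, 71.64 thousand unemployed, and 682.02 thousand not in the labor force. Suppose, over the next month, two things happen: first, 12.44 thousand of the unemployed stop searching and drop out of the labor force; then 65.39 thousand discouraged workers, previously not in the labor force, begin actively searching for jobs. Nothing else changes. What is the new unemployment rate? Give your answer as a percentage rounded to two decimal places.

New unemployment rate ≈ 9.84%.

Initially, labor force = 1,141.94 + 71.64 = 1,213.58 thousand, so u = 71.64/1,213.58 = 5.90%.
After the first change, unemployed and labor force both fall by 12.44 → E = 1,141.94, U = 59.20, labor force = 1,201.14 thousand.
After the second change, unemployed and labor force both rise by 65.39 → E = 1,141.94, U = 124.59, labor force = 1,266.53 thousand.
New unemployment rate = 124.59 / 1,266.53 = 9.84%.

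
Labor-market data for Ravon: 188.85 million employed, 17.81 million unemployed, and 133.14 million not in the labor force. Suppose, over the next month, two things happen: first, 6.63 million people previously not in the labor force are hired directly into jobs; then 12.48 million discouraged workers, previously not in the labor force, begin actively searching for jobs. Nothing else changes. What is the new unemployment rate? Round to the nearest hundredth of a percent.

Initially, labor force = 188.85 + 17.81 = 206.66 million, so u = 17.81/206.66 = 8.62%.
After the first change, employed and labor force both rise by 6.63; unemployed unchanged → E = 195.48, U = 17.81, labor force = 213.29 million.
After the second change, unemployed and labor force both rise by 12.48 → E = 195.48, U = 30.29, labor force = 225.77 million.
New unemployment rate = 30.29 / 225.77 = 13.42%.

New unemployment rate ≈ 13.42%.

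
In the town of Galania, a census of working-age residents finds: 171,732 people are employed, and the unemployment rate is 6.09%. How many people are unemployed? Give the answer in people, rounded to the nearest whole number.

Let U be the number unemployed. The labor force is E + U, and U/(E+U) = 0.0609.
So U = 0.0609 × 171,732 / (1 − 0.0609) = 10458.48 / 0.9391 ≈ 11,137.

About 11,137 are unemployed.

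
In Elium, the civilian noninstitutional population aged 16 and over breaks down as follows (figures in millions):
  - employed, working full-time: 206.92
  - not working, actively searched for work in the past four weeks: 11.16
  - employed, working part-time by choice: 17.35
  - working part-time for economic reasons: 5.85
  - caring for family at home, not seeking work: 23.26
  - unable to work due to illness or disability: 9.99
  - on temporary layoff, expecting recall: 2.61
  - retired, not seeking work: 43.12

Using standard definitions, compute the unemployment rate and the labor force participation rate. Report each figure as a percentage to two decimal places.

Employed = 206.92 + 17.35 + 5.85 = 230.12 million (anyone who worked, including part-time for economic reasons, counts as employed).
Unemployed = 11.16 + 2.61 = 13.77 million (jobless and actively searching, or on temporary layoff).
Labor force = 230.12 + 13.77 = 243.89 million.
Not in labor force = 23.26 + 9.99 + 43.12 = 76.37 million (those not working and not actively searching are outside the labor force).
Civilian working-age population = 243.89 + 76.37 = 320.26 million.
Unemployment rate = 13.77 / 243.89 = 5.65%.
Labor force participation rate = 243.89 / 320.26 = 76.15%.

Unemployment rate ≈ 5.65%; labor force participation rate ≈ 76.15%.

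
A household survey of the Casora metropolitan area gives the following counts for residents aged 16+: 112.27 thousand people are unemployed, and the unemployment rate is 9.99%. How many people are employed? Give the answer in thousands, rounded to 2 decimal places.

Labor force = U / u = 112.27 / 0.0999 ≈ 1,123.82 thousand.
Employed = labor force − unemployed = 1,123.82 − 112.27 = 1,011.55 thousand.

About 1,011.55 thousand are employed.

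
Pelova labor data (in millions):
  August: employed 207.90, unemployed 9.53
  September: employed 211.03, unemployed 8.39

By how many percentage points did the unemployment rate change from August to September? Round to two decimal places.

August: labor force = 207.90 + 9.53 = 217.43; u = 9.53/217.43 = 4.38%.
September: labor force = 211.03 + 8.39 = 219.42; u = 8.39/219.42 = 3.82%.
Change = 3.82% − 4.38% = −0.56 pp.

The unemployment rate changed by −0.56 percentage points.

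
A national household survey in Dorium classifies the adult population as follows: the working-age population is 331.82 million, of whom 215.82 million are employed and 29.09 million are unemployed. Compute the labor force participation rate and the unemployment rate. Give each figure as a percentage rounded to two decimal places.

Labor force participation rate ≈ 73.81%; unemployment rate ≈ 11.88%.

Labor force = employed + unemployed = 215.82 + 29.09 = 244.91 million.
Unemployment rate = 29.09 / 244.91 = 11.88%.
Labor force participation rate = 244.91 / 331.82 = 73.81%.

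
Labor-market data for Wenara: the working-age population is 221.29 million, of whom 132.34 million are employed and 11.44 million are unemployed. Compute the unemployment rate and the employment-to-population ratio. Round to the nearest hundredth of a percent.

Unemployment rate ≈ 7.96%; employment-population ratio ≈ 59.80%.

Labor force = employed + unemployed = 132.34 + 11.44 = 143.78 million.
Unemployment rate = 11.44 / 143.78 = 7.96%.
Employment-population ratio = 132.34 / 221.29 = 59.80%.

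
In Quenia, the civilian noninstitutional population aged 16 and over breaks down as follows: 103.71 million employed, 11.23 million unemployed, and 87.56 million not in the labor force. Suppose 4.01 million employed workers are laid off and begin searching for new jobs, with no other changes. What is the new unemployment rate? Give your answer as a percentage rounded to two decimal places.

New unemployment rate ≈ 13.26%.

Initially, labor force = 103.71 + 11.23 = 114.94 million, so u = 11.23/114.94 = 9.77%.
After the change, employed falls and unemployed rises by 4.01; labor force unchanged → E = 99.70, U = 15.24, labor force = 114.94 million.
New unemployment rate = 15.24 / 114.94 = 13.26%.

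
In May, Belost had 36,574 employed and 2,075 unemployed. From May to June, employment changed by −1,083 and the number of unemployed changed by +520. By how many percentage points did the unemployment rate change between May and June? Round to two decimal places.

The unemployment rate changed by +1.44 percentage points.

May: labor force = 36,574 + 2,075 = 38,649; u = 2,075/38,649 = 5.37%.
June: labor force = 35,491 + 2,595 = 38,086; u = 2,595/38,086 = 6.81%.
Change = 6.81% − 5.37% = +1.44 pp.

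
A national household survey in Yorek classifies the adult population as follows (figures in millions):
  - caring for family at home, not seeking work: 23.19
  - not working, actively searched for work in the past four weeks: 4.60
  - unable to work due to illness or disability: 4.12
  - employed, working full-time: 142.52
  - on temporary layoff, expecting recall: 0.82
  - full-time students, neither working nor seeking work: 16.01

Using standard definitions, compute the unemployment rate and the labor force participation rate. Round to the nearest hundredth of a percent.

Unemployment rate ≈ 3.66%; labor force participation rate ≈ 77.35%.

Employed = 142.52 million.
Unemployed = 4.60 + 0.82 = 5.42 million (jobless and actively searching, or on temporary layoff).
Labor force = 142.52 + 5.42 = 147.94 million.
Not in labor force = 23.19 + 4.12 + 16.01 = 43.32 million (those not working and not actively searching are outside the labor force).
Civilian working-age population = 147.94 + 43.32 = 191.26 million.
Unemployment rate = 5.42 / 147.94 = 3.66%.
Labor force participation rate = 147.94 / 191.26 = 77.35%.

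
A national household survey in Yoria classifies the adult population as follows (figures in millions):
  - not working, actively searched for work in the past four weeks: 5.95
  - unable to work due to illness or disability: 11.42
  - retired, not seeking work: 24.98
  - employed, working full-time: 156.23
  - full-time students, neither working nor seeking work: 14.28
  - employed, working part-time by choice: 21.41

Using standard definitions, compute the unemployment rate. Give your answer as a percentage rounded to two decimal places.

Employed = 156.23 + 21.41 = 177.64 million.
Unemployed = 5.95 million.
Labor force = 177.64 + 5.95 = 183.59 million.
Unemployment rate = 5.95 / 183.59 = 3.24%.

Unemployment rate ≈ 3.24%.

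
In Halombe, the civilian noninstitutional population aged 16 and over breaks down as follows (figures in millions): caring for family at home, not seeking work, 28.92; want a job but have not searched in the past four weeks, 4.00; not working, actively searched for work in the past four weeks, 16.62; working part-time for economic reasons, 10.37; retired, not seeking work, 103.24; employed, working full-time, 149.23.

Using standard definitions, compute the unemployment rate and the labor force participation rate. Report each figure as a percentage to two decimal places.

Unemployment rate ≈ 9.43%; labor force participation rate ≈ 56.41%.

Employed = 10.37 + 149.23 = 159.60 million (anyone who worked, including part-time for economic reasons, counts as employed).
Unemployed = 16.62 million.
Labor force = 159.60 + 16.62 = 176.22 million.
Not in labor force = 28.92 + 4.00 + 103.24 = 136.16 million (those not working and not actively searching are outside the labor force — including those who want a job but have given up searching).
Civilian working-age population = 176.22 + 136.16 = 312.38 million.
Unemployment rate = 16.62 / 176.22 = 9.43%.
Labor force participation rate = 176.22 / 312.38 = 56.41%.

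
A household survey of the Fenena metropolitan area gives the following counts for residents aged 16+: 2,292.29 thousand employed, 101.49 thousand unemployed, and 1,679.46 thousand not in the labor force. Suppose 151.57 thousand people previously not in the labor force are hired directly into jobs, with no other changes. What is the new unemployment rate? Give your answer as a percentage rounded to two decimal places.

Initially, labor force = 2,292.29 + 101.49 = 2,393.78 thousand, so u = 101.49/2,393.78 = 4.24%.
After the change, employed and labor force both rise by 151.57; unemployed unchanged → E = 2,443.86, U = 101.49, labor force = 2,545.35 thousand.
New unemployment rate = 101.49 / 2,545.35 = 3.99%.

New unemployment rate ≈ 3.99%.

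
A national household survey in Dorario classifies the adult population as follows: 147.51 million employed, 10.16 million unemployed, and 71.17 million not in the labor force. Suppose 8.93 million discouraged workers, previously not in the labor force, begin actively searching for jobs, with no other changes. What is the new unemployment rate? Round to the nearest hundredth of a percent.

Initially, labor force = 147.51 + 10.16 = 157.67 million, so u = 10.16/157.67 = 6.44%.
After the change, unemployed and labor force both rise by 8.93 → E = 147.51, U = 19.09, labor force = 166.60 million.
New unemployment rate = 19.09 / 166.60 = 11.46%.

New unemployment rate ≈ 11.46%.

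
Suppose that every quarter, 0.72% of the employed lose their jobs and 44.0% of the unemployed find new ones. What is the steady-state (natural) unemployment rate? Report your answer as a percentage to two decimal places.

Steady-state unemployment rate ≈ 1.61%.

At steady state the flows balance: s·E = f·U, so U/(E+U) = s/(s+f).
u* = 0.72 / (0.72 + 44.0) = 0.72 / 44.72 = 1.61%.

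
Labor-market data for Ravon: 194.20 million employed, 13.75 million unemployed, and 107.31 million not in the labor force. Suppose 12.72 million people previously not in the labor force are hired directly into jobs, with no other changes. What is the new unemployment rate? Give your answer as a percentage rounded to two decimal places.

Initially, labor force = 194.20 + 13.75 = 207.95 million, so u = 13.75/207.95 = 6.61%.
After the change, employed and labor force both rise by 12.72; unemployed unchanged → E = 206.92, U = 13.75, labor force = 220.67 million.
New unemployment rate = 13.75 / 220.67 = 6.23%.

New unemployment rate ≈ 6.23%.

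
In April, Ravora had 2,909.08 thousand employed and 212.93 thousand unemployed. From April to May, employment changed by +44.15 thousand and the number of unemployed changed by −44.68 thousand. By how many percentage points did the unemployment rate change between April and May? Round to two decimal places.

The unemployment rate changed by −1.43 percentage points.

April: labor force = 2,909.08 + 212.93 = 3,122.01; u = 212.93/3,122.01 = 6.82%.
May: labor force = 2,953.23 + 168.25 = 3,121.48; u = 168.25/3,121.48 = 5.39%.
Change = 5.39% − 6.82% = −1.43 pp.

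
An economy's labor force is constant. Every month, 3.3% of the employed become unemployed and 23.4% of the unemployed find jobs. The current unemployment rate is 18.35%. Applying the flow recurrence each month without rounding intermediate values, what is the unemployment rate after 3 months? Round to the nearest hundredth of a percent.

Unemployment rate after three months ≈ 14.72%.

With a fixed labor force, u_{t+1} = u_t + s·(1−u_t) − f·u_t = u_t·(1−s−f) + s.
Here 1−s−f = 0.733 and s = 0.033.
u_1 = 0.183500 × 0.733 + 0.033 = 0.167506.
u_2 = 0.167506 × 0.733 + 0.033 = 0.155782.
u_3 = 0.155782 × 0.733 + 0.033 = 0.147188.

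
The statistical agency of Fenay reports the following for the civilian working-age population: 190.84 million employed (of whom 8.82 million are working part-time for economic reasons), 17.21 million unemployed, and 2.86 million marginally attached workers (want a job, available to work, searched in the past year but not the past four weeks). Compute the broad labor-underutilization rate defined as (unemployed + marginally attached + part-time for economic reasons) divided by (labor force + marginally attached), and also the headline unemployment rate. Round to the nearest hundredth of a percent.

Labor force = 190.84 + 17.21 = 208.05 million.
Numerator = 17.21 + 2.86 + 8.82 = 28.89 million.
Denominator = 208.05 + 2.86 = 210.91 million.
Broad rate = 28.89 / 210.91 = 13.70%.
Headline unemployment rate = 17.21 / 208.05 = 8.27%.

Broad underutilization rate ≈ 13.70%; headline unemployment rate ≈ 8.27%.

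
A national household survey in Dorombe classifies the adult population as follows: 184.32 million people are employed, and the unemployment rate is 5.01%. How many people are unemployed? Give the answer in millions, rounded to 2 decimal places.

About 9.72 million are unemployed.

Let U be the number unemployed. The labor force is E + U, and U/(E+U) = 0.0501.
So U = 0.0501 × 184.32 / (1 − 0.0501) = 9.2344 / 0.9499 ≈ 9.72 million.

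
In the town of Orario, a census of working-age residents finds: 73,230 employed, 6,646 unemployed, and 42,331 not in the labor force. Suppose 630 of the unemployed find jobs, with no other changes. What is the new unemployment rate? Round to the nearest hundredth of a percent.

Initially, labor force = 73,230 + 6,646 = 79,876, so u = 6,646/79,876 = 8.32%.
After the change, unemployed falls and employed rises by 630; labor force unchanged → E = 73,860, U = 6,016, labor force = 79,876.
New unemployment rate = 6,016 / 79,876 = 7.53%.

New unemployment rate ≈ 7.53%.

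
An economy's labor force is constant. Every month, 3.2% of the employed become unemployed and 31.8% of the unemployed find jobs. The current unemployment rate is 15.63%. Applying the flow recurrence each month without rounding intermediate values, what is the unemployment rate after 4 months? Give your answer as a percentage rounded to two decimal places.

With a fixed labor force, u_{t+1} = u_t + s·(1−u_t) − f·u_t = u_t·(1−s−f) + s.
Here 1−s−f = 0.650 and s = 0.032.
u_1 = 0.156300 × 0.650 + 0.032 = 0.133595.
u_2 = 0.133595 × 0.650 + 0.032 = 0.118837.
u_3 = 0.118837 × 0.650 + 0.032 = 0.109244.
u_4 = 0.109244 × 0.650 + 0.032 = 0.103009.

Unemployment rate after four months ≈ 10.30%.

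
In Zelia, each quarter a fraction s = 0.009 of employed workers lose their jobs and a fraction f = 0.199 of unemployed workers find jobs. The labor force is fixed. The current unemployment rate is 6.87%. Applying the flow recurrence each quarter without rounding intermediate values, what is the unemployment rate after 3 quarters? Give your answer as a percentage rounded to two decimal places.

With a fixed labor force, u_{t+1} = u_t + s·(1−u_t) − f·u_t = u_t·(1−s−f) + s.
Here 1−s−f = 0.792 and s = 0.009.
u_1 = 0.068700 × 0.792 + 0.009 = 0.063410.
u_2 = 0.063410 × 0.792 + 0.009 = 0.059221.
u_3 = 0.059221 × 0.792 + 0.009 = 0.055903.

Unemployment rate after three quarters ≈ 5.59%.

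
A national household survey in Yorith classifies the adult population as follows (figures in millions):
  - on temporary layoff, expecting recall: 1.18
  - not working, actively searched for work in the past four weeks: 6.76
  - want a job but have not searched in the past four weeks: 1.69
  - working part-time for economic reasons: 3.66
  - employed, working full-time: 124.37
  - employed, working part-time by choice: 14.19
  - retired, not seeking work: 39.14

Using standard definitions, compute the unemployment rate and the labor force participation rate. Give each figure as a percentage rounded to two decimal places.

Employed = 3.66 + 124.37 + 14.19 = 142.22 million (anyone who worked, including part-time for economic reasons, counts as employed).
Unemployed = 1.18 + 6.76 = 7.94 million (jobless and actively searching, or on temporary layoff).
Labor force = 142.22 + 7.94 = 150.16 million.
Not in labor force = 1.69 + 39.14 = 40.83 million (those not working and not actively searching are outside the labor force — including those who want a job but have given up searching).
Civilian working-age population = 150.16 + 40.83 = 190.99 million.
Unemployment rate = 7.94 / 150.16 = 5.29%.
Labor force participation rate = 150.16 / 190.99 = 78.62%.

Unemployment rate ≈ 5.29%; labor force participation rate ≈ 78.62%.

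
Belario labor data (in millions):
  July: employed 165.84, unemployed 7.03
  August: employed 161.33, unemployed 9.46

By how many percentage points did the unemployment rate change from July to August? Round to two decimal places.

The unemployment rate changed by +1.47 percentage points.

July: labor force = 165.84 + 7.03 = 172.87; u = 7.03/172.87 = 4.07%.
August: labor force = 161.33 + 9.46 = 170.79; u = 9.46/170.79 = 5.54%.
Change = 5.54% − 4.07% = +1.47 pp.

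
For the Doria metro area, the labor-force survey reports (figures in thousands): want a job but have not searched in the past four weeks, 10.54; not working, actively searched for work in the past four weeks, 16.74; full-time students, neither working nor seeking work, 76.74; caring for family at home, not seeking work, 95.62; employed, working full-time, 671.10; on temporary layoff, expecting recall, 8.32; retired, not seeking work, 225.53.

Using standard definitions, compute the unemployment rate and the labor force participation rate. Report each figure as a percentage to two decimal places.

Employed = 671.10 thousand.
Unemployed = 16.74 + 8.32 = 25.06 thousand (jobless and actively searching, or on temporary layoff).
Labor force = 671.10 + 25.06 = 696.16 thousand.
Not in labor force = 10.54 + 76.74 + 95.62 + 225.53 = 408.43 thousand (those not working and not actively searching are outside the labor force — including those who want a job but have given up searching).
Civilian working-age population = 696.16 + 408.43 = 1,104.59 thousand.
Unemployment rate = 25.06 / 696.16 = 3.60%.
Labor force participation rate = 696.16 / 1,104.59 = 63.02%.

Unemployment rate ≈ 3.60%; labor force participation rate ≈ 63.02%.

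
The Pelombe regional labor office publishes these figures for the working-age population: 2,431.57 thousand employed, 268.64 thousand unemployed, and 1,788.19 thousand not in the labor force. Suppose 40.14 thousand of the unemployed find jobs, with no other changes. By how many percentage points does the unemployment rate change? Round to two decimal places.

The unemployment rate changes by −1.49 percentage points.

Initially, labor force = 2,431.57 + 268.64 = 2,700.21 thousand, so u = 268.64/2,700.21 = 9.95%.
After the change, unemployed falls and employed rises by 40.14; labor force unchanged → E = 2,471.71, U = 228.50, labor force = 2,700.21 thousand.
New unemployment rate = 228.50 / 2,700.21 = 8.46%.
Change = 8.46% − 9.95% = −1.49 percentage points.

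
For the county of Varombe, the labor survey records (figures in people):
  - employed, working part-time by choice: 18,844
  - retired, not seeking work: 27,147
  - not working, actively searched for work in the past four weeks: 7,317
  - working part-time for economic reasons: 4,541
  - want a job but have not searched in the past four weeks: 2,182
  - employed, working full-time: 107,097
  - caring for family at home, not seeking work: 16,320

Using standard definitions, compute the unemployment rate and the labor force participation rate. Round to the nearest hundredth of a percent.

Employed = 18,844 + 4,541 + 107,097 = 130,482 (anyone who worked, including part-time for economic reasons, counts as employed).
Unemployed = 7,317.
Labor force = 130,482 + 7,317 = 137,799.
Not in labor force = 27,147 + 2,182 + 16,320 = 45,649 (those not working and not actively searching are outside the labor force — including those who want a job but have given up searching).
Civilian working-age population = 137,799 + 45,649 = 183,448.
Unemployment rate = 7,317 / 137,799 = 5.31%.
Labor force participation rate = 137,799 / 183,448 = 75.12%.

Unemployment rate ≈ 5.31%; labor force participation rate ≈ 75.12%.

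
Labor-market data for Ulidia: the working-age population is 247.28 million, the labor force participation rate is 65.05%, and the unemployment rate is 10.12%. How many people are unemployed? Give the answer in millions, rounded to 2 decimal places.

Labor force = 0.6505 × 247.28 = 160.86 million.
Unemployed = 0.1012 × 160.86 ≈ 16.28 million.

About 16.28 million are unemployed.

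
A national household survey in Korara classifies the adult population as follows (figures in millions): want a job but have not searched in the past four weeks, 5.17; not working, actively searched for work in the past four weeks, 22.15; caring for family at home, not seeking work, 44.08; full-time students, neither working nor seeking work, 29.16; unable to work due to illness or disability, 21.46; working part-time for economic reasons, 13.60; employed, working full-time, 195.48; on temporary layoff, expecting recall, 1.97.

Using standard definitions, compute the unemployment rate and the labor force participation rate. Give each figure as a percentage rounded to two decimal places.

Unemployment rate ≈ 10.34%; labor force participation rate ≈ 70.02%.

Employed = 13.60 + 195.48 = 209.08 million (anyone who worked, including part-time for economic reasons, counts as employed).
Unemployed = 22.15 + 1.97 = 24.12 million (jobless and actively searching, or on temporary layoff).
Labor force = 209.08 + 24.12 = 233.20 million.
Not in labor force = 5.17 + 44.08 + 29.16 + 21.46 = 99.87 million (those not working and not actively searching are outside the labor force — including those who want a job but have given up searching).
Civilian working-age population = 233.20 + 99.87 = 333.07 million.
Unemployment rate = 24.12 / 233.20 = 10.34%.
Labor force participation rate = 233.20 / 333.07 = 70.02%.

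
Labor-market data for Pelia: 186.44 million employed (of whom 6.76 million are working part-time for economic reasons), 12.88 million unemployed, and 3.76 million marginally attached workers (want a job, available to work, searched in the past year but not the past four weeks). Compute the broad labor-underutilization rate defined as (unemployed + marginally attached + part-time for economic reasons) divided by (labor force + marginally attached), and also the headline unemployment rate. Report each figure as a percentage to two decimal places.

Labor force = 186.44 + 12.88 = 199.32 million.
Numerator = 12.88 + 3.76 + 6.76 = 23.40 million.
Denominator = 199.32 + 3.76 = 203.08 million.
Broad rate = 23.40 / 203.08 = 11.52%.
Headline unemployment rate = 12.88 / 199.32 = 6.46%.

Broad underutilization rate ≈ 11.52%; headline unemployment rate ≈ 6.46%.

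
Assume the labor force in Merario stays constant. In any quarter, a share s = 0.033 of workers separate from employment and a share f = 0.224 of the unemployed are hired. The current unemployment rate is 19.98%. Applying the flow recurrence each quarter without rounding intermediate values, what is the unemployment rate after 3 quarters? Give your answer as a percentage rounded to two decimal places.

Unemployment rate after three quarters ≈ 15.77%.

With a fixed labor force, u_{t+1} = u_t + s·(1−u_t) − f·u_t = u_t·(1−s−f) + s.
Here 1−s−f = 0.743 and s = 0.033.
u_1 = 0.199800 × 0.743 + 0.033 = 0.181451.
u_2 = 0.181451 × 0.743 + 0.033 = 0.167818.
u_3 = 0.167818 × 0.743 + 0.033 = 0.157689.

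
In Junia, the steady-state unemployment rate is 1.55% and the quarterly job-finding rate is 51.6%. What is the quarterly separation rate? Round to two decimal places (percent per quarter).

From u* = s/(s+f): s = u·f/(1−u).
s = 0.0155 × 51.6 / (1 − 0.0155) = 0.7998 / 0.9845 ≈ 0.81% per quarter.

Separation rate ≈ 0.81% per quarter.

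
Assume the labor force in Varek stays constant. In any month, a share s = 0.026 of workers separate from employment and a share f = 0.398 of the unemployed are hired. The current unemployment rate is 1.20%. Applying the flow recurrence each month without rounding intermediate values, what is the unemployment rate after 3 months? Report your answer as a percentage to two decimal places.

With a fixed labor force, u_{t+1} = u_t + s·(1−u_t) − f·u_t = u_t·(1−s−f) + s.
Here 1−s−f = 0.576 and s = 0.026.
u_1 = 0.012000 × 0.576 + 0.026 = 0.032912.
u_2 = 0.032912 × 0.576 + 0.026 = 0.044957.
u_3 = 0.044957 × 0.576 + 0.026 = 0.051895.

Unemployment rate after three months ≈ 5.19%.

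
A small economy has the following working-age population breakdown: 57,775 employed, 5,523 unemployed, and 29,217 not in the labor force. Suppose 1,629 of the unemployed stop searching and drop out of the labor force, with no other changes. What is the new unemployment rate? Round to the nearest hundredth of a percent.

Initially, labor force = 57,775 + 5,523 = 63,298, so u = 5,523/63,298 = 8.73%.
After the change, unemployed and labor force both fall by 1,629 → E = 57,775, U = 3,894, labor force = 61,669.
New unemployment rate = 3,894 / 61,669 = 6.31%.

New unemployment rate ≈ 6.31%.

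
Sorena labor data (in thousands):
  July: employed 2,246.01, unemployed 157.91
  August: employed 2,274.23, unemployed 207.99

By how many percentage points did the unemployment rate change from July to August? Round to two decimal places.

The unemployment rate changed by +1.81 percentage points.

July: labor force = 2,246.01 + 157.91 = 2,403.92; u = 157.91/2,403.92 = 6.57%.
August: labor force = 2,274.23 + 207.99 = 2,482.22; u = 207.99/2,482.22 = 8.38%.
Change = 8.38% − 6.57% = +1.81 pp.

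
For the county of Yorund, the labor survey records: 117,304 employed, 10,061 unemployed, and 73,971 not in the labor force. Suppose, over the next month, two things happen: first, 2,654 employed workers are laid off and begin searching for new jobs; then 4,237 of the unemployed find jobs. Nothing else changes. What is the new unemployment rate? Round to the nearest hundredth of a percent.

New unemployment rate ≈ 6.66%.

Initially, labor force = 117,304 + 10,061 = 127,365, so u = 10,061/127,365 = 7.90%.
After the first change, employed falls and unemployed rises by 2,654; labor force unchanged → E = 114,650, U = 12,715, labor force = 127,365.
After the second change, unemployed falls and employed rises by 4,237; labor force unchanged → E = 118,887, U = 8,478, labor force = 127,365.
New unemployment rate = 8,478 / 127,365 = 6.66%.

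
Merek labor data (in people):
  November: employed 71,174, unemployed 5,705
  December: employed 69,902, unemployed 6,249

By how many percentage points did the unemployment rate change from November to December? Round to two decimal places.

The unemployment rate changed by +0.79 percentage points.

November: labor force = 71,174 + 5,705 = 76,879; u = 5,705/76,879 = 7.42%.
December: labor force = 69,902 + 6,249 = 76,151; u = 6,249/76,151 = 8.21%.
Change = 8.21% − 7.42% = +0.79 pp.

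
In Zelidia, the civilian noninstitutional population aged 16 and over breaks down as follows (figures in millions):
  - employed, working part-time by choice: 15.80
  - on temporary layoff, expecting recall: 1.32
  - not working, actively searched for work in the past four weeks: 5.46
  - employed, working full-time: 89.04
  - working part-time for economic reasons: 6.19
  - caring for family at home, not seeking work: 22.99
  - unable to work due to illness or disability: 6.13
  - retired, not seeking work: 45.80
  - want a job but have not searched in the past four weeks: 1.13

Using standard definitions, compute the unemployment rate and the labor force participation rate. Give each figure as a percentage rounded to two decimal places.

Employed = 15.80 + 89.04 + 6.19 = 111.03 million (anyone who worked, including part-time for economic reasons, counts as employed).
Unemployed = 1.32 + 5.46 = 6.78 million (jobless and actively searching, or on temporary layoff).
Labor force = 111.03 + 6.78 = 117.81 million.
Not in labor force = 22.99 + 6.13 + 45.80 + 1.13 = 76.05 million (those not working and not actively searching are outside the labor force — including those who want a job but have given up searching).
Civilian working-age population = 117.81 + 76.05 = 193.86 million.
Unemployment rate = 6.78 / 117.81 = 5.76%.
Labor force participation rate = 117.81 / 193.86 = 60.77%.

Unemployment rate ≈ 5.76%; labor force participation rate ≈ 60.77%.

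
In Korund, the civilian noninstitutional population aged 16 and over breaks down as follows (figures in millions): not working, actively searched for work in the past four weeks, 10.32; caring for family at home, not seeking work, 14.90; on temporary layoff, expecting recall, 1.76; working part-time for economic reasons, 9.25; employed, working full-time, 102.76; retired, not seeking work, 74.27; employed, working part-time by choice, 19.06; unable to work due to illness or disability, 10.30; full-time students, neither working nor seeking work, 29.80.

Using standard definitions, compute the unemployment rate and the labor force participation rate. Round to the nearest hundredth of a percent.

Employed = 9.25 + 102.76 + 19.06 = 131.07 million (anyone who worked, including part-time for economic reasons, counts as employed).
Unemployed = 10.32 + 1.76 = 12.08 million (jobless and actively searching, or on temporary layoff).
Labor force = 131.07 + 12.08 = 143.15 million.
Not in labor force = 14.90 + 74.27 + 10.30 + 29.80 = 129.27 million (those not working and not actively searching are outside the labor force).
Civilian working-age population = 143.15 + 129.27 = 272.42 million.
Unemployment rate = 12.08 / 143.15 = 8.44%.
Labor force participation rate = 143.15 / 272.42 = 52.55%.

Unemployment rate ≈ 8.44%; labor force participation rate ≈ 52.55%.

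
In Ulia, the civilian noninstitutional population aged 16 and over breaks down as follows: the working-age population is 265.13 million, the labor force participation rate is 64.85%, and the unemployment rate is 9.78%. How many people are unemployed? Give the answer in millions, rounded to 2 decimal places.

Labor force = 0.6485 × 265.13 = 171.94 million.
Unemployed = 0.0978 × 171.94 ≈ 16.82 million.

About 16.82 million are unemployed.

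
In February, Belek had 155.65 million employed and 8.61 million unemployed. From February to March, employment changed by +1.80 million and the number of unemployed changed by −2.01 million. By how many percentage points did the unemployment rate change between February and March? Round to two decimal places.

The unemployment rate changed by −1.22 percentage points.

February: labor force = 155.65 + 8.61 = 164.26; u = 8.61/164.26 = 5.24%.
March: labor force = 157.45 + 6.60 = 164.05; u = 6.60/164.05 = 4.02%.
Change = 4.02% − 5.24% = −1.22 pp.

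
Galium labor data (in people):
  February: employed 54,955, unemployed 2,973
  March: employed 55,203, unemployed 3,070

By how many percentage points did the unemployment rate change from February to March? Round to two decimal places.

February: labor force = 54,955 + 2,973 = 57,928; u = 2,973/57,928 = 5.13%.
March: labor force = 55,203 + 3,070 = 58,273; u = 3,070/58,273 = 5.27%.
Change = 5.27% − 5.13% = +0.14 pp.

The unemployment rate changed by +0.14 percentage points.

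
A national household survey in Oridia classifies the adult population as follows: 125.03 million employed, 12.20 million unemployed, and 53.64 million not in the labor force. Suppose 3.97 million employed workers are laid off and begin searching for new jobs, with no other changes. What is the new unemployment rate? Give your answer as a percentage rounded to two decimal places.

New unemployment rate ≈ 11.78%.

Initially, labor force = 125.03 + 12.20 = 137.23 million, so u = 12.20/137.23 = 8.89%.
After the change, employed falls and unemployed rises by 3.97; labor force unchanged → E = 121.06, U = 16.17, labor force = 137.23 million.
New unemployment rate = 16.17 / 137.23 = 11.78%.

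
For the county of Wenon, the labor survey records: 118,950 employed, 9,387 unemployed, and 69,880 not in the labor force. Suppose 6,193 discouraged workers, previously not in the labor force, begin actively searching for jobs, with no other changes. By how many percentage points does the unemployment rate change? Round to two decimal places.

Initially, labor force = 118,950 + 9,387 = 128,337, so u = 9,387/128,337 = 7.31%.
After the change, unemployed and labor force both rise by 6,193 → E = 118,950, U = 15,580, labor force = 134,530.
New unemployment rate = 15,580 / 134,530 = 11.58%.
Change = 11.58% − 7.31% = +4.27 percentage points.

The unemployment rate changes by +4.27 percentage points.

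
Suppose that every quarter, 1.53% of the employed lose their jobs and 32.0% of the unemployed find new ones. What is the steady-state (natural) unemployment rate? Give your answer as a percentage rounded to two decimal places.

Steady-state unemployment rate ≈ 4.56%.

At steady state the flows balance: s·E = f·U, so U/(E+U) = s/(s+f).
u* = 1.53 / (1.53 + 32.0) = 1.53 / 33.53 = 4.56%.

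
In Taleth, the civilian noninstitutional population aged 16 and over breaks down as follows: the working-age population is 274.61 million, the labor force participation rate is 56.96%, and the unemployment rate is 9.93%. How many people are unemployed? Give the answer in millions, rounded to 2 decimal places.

About 15.53 million are unemployed.

Labor force = 0.5696 × 274.61 = 156.42 million.
Unemployed = 0.0993 × 156.42 ≈ 15.53 million.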